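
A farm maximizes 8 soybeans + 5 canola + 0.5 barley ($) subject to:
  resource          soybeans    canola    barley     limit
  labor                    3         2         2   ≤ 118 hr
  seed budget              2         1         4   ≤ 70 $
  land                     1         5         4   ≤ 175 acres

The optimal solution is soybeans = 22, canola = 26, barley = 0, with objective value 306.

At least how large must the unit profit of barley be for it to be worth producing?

At the optimum: labor uses 118 of 118 (binding); seed budget uses 70 of 70 (binding); land uses 152 of 175 (slack = 23).
By complementary slackness, y = 0 for the non-binding constraint.
Dual feasibility on the basic columns requires 3·y_labor + 2·y_seed budget = 8, 2·y_labor + 1·y_seed budget = 5.
Solving: y_labor = 2, y_seed budget = 1.
barley enters the basis when its profit ≥ yᵀa₃ = 2·2 + 1·4 = 8.

8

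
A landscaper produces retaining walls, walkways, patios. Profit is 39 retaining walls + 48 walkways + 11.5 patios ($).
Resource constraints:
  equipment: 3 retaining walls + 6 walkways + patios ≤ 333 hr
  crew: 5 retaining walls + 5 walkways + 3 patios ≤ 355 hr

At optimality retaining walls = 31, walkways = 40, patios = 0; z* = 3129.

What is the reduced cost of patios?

-9.5

At the optimum: equipment uses 333 of 333 (binding); crew uses 355 of 355 (binding).
Dual feasibility on the basic columns requires 3·y_equipment + 5·y_crew = 39, 6·y_equipment + 5·y_crew = 48.
Solving: y_equipment = 3, y_crew = 6.
Reduced cost of patios: c₃ − yᵀa₃ = 11.5 − (3·1 + 6·3) = 11.5 − 21 = -9.5.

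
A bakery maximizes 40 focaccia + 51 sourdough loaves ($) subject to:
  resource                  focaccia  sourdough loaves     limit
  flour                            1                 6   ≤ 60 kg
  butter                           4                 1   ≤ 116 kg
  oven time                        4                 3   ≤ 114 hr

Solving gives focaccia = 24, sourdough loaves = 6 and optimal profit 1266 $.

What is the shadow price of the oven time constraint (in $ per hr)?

9

At the optimum: flour uses 60 of 60 (binding); butter uses 102 of 116 (slack = 14); oven time uses 114 of 114 (binding).
Slack constraints have shadow price 0 (complementary slackness).
From A_Bᵀ y = c: 1·y_flour + 4·y_oven time = 40; 6·y_flour + 3·y_oven time = 51.
This yields shadow prices y_flour = 4, y_oven time = 9.
Shadow price of oven time = 9.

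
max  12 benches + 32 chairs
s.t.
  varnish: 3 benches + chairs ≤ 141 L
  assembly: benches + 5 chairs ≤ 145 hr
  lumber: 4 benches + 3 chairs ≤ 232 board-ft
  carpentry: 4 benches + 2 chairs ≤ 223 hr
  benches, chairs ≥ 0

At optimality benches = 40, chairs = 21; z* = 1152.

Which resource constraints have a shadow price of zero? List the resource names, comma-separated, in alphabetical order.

varnish: 141/141 (binding)
assembly: 145/145 (binding)
lumber: 223/232 (slack 9)
carpentry: 202/223 (slack 21)
By complementary slackness, a constraint with positive slack has shadow price 0 → carpentry, lumber.

carpentry, lumber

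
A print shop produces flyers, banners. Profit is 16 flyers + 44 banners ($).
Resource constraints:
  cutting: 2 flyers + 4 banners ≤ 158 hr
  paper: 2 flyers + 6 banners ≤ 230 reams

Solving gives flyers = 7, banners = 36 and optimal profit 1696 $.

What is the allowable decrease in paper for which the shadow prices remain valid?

72

Binding constraints: cutting, paper. The basis is B = [[2,4],[2,6]] with det 4.
Per unit decrease in paper, x* moves by d = (1, -0.5).
The basis stays optimal until banners reaches 0; allowable decrease = 72 reams.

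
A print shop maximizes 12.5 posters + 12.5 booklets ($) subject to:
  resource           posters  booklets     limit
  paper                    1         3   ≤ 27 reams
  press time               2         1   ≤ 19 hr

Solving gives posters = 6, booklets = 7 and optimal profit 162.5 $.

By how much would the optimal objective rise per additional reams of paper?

Both paper and press time are binding at x*.
Dual feasibility on the basic columns requires 1·y_paper + 2·y_press time = 12.5, 3·y_paper + 1·y_press time = 12.5.
Solving: y_paper = 2.5, y_press time = 5.
Shadow price of paper = 2.5.

2.5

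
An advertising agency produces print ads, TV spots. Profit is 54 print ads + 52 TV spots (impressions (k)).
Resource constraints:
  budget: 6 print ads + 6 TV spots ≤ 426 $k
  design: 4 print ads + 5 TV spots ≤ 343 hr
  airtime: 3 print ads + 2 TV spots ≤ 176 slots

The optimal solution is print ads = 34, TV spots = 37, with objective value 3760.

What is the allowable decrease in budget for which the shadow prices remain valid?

74

Binding constraints: budget, airtime. The basis is B = [[6,6],[3,2]] with det -6.
Per unit decrease in budget, x* moves by d = (0.3333, -0.5).
The basis stays optimal until TV spots reaches 0; allowable decrease = 74 $k.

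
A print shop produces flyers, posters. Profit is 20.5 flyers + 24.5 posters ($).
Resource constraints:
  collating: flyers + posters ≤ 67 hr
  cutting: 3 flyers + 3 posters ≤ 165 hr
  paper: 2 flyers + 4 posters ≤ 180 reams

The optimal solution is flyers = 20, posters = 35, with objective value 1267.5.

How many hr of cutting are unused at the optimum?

cutting used = 3·20 + 3·35 = 165; slack = 165 − 165 = 0.

0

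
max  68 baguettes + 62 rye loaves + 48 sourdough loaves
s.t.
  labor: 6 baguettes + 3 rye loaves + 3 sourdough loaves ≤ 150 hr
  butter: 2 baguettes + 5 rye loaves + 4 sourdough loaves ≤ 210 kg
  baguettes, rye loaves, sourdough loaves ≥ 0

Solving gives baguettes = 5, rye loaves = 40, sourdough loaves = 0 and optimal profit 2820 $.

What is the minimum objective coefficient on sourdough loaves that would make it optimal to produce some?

55

At the optimum: labor uses 150 of 150 (binding); butter uses 210 of 210 (binding).
The binding rows give the dual system: 6·y_labor + 2·y_butter = 68 and 3·y_labor + 5·y_butter = 62.
→ y_labor = 9 and y_butter = 7.
sourdough loaves enters the basis when its profit ≥ yᵀa₃ = 9·3 + 7·4 = 55.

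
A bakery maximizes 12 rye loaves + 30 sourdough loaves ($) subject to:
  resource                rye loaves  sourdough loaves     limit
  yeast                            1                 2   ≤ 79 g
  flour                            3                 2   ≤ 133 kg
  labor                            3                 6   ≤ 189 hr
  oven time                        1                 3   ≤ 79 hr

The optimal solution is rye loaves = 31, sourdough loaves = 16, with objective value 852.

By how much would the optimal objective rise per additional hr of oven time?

6

Check each constraint at x*: yeast 63/79 (slack 16); flour 125/133 (slack 8); labor 189/189 (tight); oven time 79/79 (tight).
By complementary slackness, y = 0 for the non-binding constraints.
The binding rows give the dual system: 3·y_labor + 1·y_oven time = 12 and 6·y_labor + 3·y_oven time = 30.
This yields shadow prices y_labor = 2, y_oven time = 6.
Shadow price of oven time = 6.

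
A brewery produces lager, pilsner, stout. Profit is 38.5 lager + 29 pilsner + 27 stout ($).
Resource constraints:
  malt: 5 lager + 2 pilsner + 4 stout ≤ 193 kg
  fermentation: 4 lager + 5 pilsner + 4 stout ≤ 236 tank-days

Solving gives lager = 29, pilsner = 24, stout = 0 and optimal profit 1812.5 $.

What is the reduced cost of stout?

-7

Both malt and fermentation are binding at x*.
From A_Bᵀ y = c: 5·y_malt + 4·y_fermentation = 38.5; 2·y_malt + 5·y_fermentation = 29.
→ y_malt = 4.5 and y_fermentation = 4.
Reduced cost of stout: c₃ − yᵀa₃ = 27 − (4.5·4 + 4·4) = 27 − 34 = -7.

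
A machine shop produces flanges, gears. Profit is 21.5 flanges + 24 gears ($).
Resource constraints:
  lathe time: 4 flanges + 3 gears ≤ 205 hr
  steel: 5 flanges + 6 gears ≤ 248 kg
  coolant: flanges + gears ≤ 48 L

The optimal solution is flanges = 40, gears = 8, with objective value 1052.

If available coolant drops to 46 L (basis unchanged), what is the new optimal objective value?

1034

Check each constraint at x*: lathe time 184/205 (slack 21); steel 248/248 (tight); coolant 48/48 (tight).
By complementary slackness, y = 0 for the non-binding constraint.
The binding rows give the dual system: 5·y_steel + 1·y_coolant = 21.5 and 6·y_steel + 1·y_coolant = 24.
This yields shadow prices y_steel = 2.5, y_coolant = 9.
Δz = y_coolant·Δb = 9 × (-2) = -18, so new z* = 1052 − 18 = 1034.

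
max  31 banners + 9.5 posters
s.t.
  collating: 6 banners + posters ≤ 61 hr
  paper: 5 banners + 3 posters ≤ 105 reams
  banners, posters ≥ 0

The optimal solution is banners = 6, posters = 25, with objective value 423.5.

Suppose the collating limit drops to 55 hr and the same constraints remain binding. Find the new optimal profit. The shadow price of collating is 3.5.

402.5

Δb = -6, so new z* = 423.5 + (3.5)·(-6) = 423.5 − 21 = 402.5.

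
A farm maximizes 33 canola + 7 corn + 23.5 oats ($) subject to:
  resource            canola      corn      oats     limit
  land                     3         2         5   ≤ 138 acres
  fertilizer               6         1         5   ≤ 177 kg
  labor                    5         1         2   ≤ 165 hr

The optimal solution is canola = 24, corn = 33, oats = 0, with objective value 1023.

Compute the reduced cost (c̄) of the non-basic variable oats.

-6.5

Binding: land and fertilizer. Non-binding: labor (12 unused).
By complementary slackness, y = 0 for the non-binding constraint.
From A_Bᵀ y = c: 3·y_land + 6·y_fertilizer = 33; 2·y_land + 1·y_fertilizer = 7.
This yields shadow prices y_land = 1, y_fertilizer = 5.
Reduced cost of oats: c₃ − yᵀa₃ = 23.5 − (1·5 + 5·5) = 23.5 − 30 = -6.5.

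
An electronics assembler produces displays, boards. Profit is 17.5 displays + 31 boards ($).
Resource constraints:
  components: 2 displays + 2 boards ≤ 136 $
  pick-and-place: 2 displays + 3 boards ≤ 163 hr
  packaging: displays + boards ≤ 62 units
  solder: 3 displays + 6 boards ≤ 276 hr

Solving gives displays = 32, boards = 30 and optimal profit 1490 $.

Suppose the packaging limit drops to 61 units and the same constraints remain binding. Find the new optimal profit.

1486

Binding: packaging and solder. Non-binding: components (12 unused), pick-and-place (9 unused).
By complementary slackness, y = 0 for the non-binding constraints.
Dual feasibility on the basic columns requires 1·y_packaging + 3·y_solder = 17.5, 1·y_packaging + 6·y_solder = 31.
→ y_packaging = 4 and y_solder = 4.5.
Δz = y_packaging·Δb = 4 × (-1) = -4, so new z* = 1490 − 4 = 1486.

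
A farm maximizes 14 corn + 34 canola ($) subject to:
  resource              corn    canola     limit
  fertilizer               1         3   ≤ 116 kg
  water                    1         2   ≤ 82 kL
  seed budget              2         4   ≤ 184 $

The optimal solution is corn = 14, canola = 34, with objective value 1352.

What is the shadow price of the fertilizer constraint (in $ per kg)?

Check each constraint at x*: fertilizer 116/116 (tight); water 82/82 (tight); seed budget 164/184 (slack 20).
Slack constraints have shadow price 0 (complementary slackness).
Dual feasibility on the basic columns requires 1·y_fertilizer + 1·y_water = 14, 3·y_fertilizer + 2·y_water = 34.
→ y_fertilizer = 6 and y_water = 8.
Shadow price of fertilizer = 6.

6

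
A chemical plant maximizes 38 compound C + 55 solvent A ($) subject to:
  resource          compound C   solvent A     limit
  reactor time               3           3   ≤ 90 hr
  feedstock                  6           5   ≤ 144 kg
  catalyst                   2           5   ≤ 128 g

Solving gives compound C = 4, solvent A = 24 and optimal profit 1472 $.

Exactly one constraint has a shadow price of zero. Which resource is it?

reactor time: 84/90 (slack 6)
feedstock: 144/144 (binding)
catalyst: 128/128 (binding)
By complementary slackness, a constraint with positive slack has shadow price 0 → reactor time.

reactor time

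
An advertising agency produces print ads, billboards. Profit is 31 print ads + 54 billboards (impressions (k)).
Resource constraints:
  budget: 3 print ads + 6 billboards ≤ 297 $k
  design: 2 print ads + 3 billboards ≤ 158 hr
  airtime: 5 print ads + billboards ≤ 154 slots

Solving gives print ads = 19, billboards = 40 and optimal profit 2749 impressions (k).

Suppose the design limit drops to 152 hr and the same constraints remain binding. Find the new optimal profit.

Binding: budget and design. Non-binding: airtime (19 unused).
Since airtime is not tight, its dual is 0.
Dual feasibility on the basic columns requires 3·y_budget + 2·y_design = 31, 6·y_budget + 3·y_design = 54.
→ y_budget = 5 and y_design = 8.
Δz = y_design·Δb = 8 × (-6) = -48, so new z* = 2749 − 48 = 2701.

2701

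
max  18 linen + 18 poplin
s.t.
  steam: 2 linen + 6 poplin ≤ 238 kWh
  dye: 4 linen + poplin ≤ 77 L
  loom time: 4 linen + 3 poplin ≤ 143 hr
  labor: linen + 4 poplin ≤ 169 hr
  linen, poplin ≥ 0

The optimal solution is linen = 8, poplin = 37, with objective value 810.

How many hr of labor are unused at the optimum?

labor used = 1·8 + 4·37 = 156; slack = 169 − 156 = 13.

13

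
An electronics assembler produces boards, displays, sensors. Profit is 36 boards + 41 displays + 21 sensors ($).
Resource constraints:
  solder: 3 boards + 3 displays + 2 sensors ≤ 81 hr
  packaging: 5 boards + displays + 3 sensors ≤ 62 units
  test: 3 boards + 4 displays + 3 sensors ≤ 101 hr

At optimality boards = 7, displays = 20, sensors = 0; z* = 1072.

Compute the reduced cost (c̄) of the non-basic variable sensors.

-8

Binding: solder and test. Non-binding: packaging (7 unused).
By complementary slackness, y = 0 for the non-binding constraint.
From A_Bᵀ y = c: 3·y_solder + 3·y_test = 36; 3·y_solder + 4·y_test = 41.
This yields shadow prices y_solder = 7, y_test = 5.
Reduced cost of sensors: c₃ − yᵀa₃ = 21 − (7·2 + 5·3) = 21 − 29 = -8.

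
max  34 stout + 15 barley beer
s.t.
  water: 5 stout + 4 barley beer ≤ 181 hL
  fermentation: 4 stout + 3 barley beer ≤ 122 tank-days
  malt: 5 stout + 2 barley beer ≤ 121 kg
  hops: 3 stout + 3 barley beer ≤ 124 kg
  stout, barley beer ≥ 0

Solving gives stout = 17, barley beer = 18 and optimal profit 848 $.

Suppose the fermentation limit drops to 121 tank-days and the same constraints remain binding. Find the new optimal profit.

Check each constraint at x*: water 157/181 (slack 24); fermentation 122/122 (tight); malt 121/121 (tight); hops 105/124 (slack 19).
Since water, hops are not tight, their duals are 0.
Dual feasibility on the basic columns requires 4·y_fermentation + 5·y_malt = 34, 3·y_fermentation + 2·y_malt = 15.
→ y_fermentation = 1 and y_malt = 6.
Δz = y_fermentation·Δb = 1 × (-1) = -1, so new z* = 848 − 1 = 847.

847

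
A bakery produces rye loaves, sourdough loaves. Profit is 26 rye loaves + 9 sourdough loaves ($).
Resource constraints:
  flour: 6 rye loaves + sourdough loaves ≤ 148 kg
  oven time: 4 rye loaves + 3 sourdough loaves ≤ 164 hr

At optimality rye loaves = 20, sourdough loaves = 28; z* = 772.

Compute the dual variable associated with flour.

3

At the optimum: flour uses 148 of 148 (binding); oven time uses 164 of 164 (binding).
From A_Bᵀ y = c: 6·y_flour + 4·y_oven time = 26; 1·y_flour + 3·y_oven time = 9.
Solving: y_flour = 3, y_oven time = 2.
Shadow price of flour = 3.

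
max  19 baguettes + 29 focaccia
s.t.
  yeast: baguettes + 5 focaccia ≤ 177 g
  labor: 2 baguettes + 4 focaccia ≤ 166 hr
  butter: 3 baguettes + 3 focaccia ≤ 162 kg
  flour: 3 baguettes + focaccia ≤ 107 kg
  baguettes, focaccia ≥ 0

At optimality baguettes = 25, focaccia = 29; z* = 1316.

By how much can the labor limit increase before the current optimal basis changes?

Binding constraints: labor, butter. The basis is B = [[2,4],[3,3]] with det -6.
Per unit increase in labor, x* moves by d = (-0.5, 0.5).
The basis stays optimal until yeast becomes binding; allowable increase = 3.5 hr.

3.5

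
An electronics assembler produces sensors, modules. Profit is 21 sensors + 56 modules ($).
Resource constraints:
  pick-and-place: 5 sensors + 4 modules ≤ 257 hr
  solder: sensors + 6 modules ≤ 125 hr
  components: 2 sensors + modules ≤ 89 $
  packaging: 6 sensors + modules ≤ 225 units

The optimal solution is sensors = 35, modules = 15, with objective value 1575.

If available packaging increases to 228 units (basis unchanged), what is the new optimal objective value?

Binding: solder and packaging. Non-binding: pick-and-place (22 unused), components (4 unused).
Since pick-and-place, components are not tight, their duals are 0.
From A_Bᵀ y = c: 1·y_solder + 6·y_packaging = 21; 6·y_solder + 1·y_packaging = 56.
This yields shadow prices y_solder = 9, y_packaging = 2.
Δz = y_packaging·Δb = 2 × (3) = 6, so new z* = 1575 + 6 = 1581.

1581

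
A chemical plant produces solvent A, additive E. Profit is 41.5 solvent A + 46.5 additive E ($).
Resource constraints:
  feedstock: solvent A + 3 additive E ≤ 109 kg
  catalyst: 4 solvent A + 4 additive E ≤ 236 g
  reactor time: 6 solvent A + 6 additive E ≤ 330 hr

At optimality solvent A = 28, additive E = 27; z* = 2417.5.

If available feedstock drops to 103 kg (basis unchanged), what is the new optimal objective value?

Check each constraint at x*: feedstock 109/109 (tight); catalyst 220/236 (slack 16); reactor time 330/330 (tight).
Slack constraints have shadow price 0 (complementary slackness).
From A_Bᵀ y = c: 1·y_feedstock + 6·y_reactor time = 41.5; 3·y_feedstock + 6·y_reactor time = 46.5.
→ y_feedstock = 2.5 and y_reactor time = 6.5.
Δz = y_feedstock·Δb = 2.5 × (-6) = -15, so new z* = 2417.5 − 15 = 2402.5.

2402.5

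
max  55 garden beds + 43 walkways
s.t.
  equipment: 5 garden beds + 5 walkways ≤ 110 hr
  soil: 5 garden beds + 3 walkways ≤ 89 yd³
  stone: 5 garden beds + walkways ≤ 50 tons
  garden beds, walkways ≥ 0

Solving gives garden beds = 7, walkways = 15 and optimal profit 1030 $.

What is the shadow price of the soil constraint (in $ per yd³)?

Binding: equipment and stone. Non-binding: soil (9 unused).
Since soil is not tight, its dual is 0.
Dual feasibility on the basic columns requires 5·y_equipment + 5·y_stone = 55, 5·y_equipment + 1·y_stone = 43.
This yields shadow prices y_equipment = 8, y_stone = 3.
Shadow price of soil = 0.

0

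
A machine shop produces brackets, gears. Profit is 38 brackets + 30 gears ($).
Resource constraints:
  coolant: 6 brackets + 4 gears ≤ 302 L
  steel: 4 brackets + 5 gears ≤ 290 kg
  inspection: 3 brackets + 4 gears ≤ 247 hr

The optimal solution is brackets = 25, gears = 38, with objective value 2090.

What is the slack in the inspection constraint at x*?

inspection used = 3·25 + 4·38 = 227; slack = 247 − 227 = 20.

20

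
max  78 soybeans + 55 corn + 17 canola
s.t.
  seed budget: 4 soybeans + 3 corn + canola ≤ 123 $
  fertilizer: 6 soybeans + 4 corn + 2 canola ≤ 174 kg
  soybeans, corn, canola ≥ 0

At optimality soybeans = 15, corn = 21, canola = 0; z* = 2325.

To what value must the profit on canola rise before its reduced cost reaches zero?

23

Check each constraint at x*: seed budget 123/123 (tight); fertilizer 174/174 (tight).
From A_Bᵀ y = c: 4·y_seed budget + 6·y_fertilizer = 78; 3·y_seed budget + 4·y_fertilizer = 55.
→ y_seed budget = 9 and y_fertilizer = 7.
canola enters the basis when its profit ≥ yᵀa₃ = 9·1 + 7·2 = 23.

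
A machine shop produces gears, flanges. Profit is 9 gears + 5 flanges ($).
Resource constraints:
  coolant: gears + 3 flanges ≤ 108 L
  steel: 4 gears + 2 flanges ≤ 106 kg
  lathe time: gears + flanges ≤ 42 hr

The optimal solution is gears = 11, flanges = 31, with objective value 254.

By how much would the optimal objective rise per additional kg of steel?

Binding: steel and lathe time. Non-binding: coolant (4 unused).
By complementary slackness, y = 0 for the non-binding constraint.
Dual feasibility on the basic columns requires 4·y_steel + 1·y_lathe time = 9, 2·y_steel + 1·y_lathe time = 5.
→ y_steel = 2 and y_lathe time = 1.
Shadow price of steel = 2.

2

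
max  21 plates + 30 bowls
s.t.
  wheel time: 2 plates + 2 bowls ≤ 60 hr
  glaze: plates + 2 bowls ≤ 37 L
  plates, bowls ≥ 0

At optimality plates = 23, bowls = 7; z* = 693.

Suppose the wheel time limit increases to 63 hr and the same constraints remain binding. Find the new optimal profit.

At the optimum: wheel time uses 60 of 60 (binding); glaze uses 37 of 37 (binding).
Dual feasibility on the basic columns requires 2·y_wheel time + 1·y_glaze = 21, 2·y_wheel time + 2·y_glaze = 30.
Solving: y_wheel time = 6, y_glaze = 9.
Δz = y_wheel time·Δb = 6 × (3) = 18, so new z* = 693 + 18 = 711.

711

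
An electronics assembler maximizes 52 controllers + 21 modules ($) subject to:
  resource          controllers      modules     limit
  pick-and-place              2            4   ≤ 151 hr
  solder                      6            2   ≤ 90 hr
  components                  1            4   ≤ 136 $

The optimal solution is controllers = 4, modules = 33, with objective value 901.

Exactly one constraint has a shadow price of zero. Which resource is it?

pick-and-place

pick-and-place: 140/151 (slack 11)
solder: 90/90 (binding)
components: 136/136 (binding)
By complementary slackness, a constraint with positive slack has shadow price 0 → pick-and-place.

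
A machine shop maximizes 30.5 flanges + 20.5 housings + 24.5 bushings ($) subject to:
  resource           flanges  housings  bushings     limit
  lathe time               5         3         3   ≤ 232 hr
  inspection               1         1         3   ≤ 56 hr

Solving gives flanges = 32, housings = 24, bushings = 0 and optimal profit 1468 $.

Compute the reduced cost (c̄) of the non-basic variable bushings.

Check each constraint at x*: lathe time 232/232 (tight); inspection 56/56 (tight).
Dual feasibility on the basic columns requires 5·y_lathe time + 1·y_inspection = 30.5, 3·y_lathe time + 1·y_inspection = 20.5.
Solving: y_lathe time = 5, y_inspection = 5.5.
Reduced cost of bushings: c₃ − yᵀa₃ = 24.5 − (5·3 + 5.5·3) = 24.5 − 31.5 = -7.

-7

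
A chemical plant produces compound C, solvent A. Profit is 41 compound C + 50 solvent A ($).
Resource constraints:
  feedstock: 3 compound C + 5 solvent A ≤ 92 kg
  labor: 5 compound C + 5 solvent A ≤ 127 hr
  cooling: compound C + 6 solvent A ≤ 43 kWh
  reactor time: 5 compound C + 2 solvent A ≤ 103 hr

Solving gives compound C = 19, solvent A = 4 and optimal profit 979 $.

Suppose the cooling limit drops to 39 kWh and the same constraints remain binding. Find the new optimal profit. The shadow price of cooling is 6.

955

Δb = -4, so new z* = 979 + (6)·(-4) = 979 − 24 = 955.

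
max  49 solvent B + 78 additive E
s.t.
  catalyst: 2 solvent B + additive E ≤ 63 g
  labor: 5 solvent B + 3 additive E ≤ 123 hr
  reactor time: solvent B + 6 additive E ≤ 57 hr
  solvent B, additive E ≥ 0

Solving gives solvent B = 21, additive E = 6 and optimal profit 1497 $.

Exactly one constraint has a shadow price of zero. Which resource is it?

catalyst

catalyst: 48/63 (slack 15)
labor: 123/123 (binding)
reactor time: 57/57 (binding)
By complementary slackness, a constraint with positive slack has shadow price 0 → catalyst.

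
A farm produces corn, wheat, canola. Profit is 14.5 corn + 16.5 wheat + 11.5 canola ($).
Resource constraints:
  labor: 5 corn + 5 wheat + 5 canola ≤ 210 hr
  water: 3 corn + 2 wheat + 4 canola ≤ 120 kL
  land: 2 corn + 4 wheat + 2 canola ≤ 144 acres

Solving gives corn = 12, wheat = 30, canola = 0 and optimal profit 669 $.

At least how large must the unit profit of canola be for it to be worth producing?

Check each constraint at x*: labor 210/210 (tight); water 96/120 (slack 24); land 144/144 (tight).
Slack constraints have shadow price 0 (complementary slackness).
From A_Bᵀ y = c: 5·y_labor + 2·y_land = 14.5; 5·y_labor + 4·y_land = 16.5.
→ y_labor = 2.5 and y_land = 1.
canola enters the basis when its profit ≥ yᵀa₃ = 2.5·5 + 1·2 = 14.5.

14.5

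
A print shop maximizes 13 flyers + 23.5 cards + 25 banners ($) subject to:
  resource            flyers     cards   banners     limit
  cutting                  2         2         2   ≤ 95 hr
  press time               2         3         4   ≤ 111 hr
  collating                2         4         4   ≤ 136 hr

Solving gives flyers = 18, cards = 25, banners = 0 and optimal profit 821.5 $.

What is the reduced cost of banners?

-1

Binding: press time and collating. Non-binding: cutting (9 unused).
Slack constraints have shadow price 0 (complementary slackness).
From A_Bᵀ y = c: 2·y_press time + 2·y_collating = 13; 3·y_press time + 4·y_collating = 23.5.
→ y_press time = 2.5 and y_collating = 4.
Reduced cost of banners: c₃ − yᵀa₃ = 25 − (2.5·4 + 4·4) = 25 − 26 = -1.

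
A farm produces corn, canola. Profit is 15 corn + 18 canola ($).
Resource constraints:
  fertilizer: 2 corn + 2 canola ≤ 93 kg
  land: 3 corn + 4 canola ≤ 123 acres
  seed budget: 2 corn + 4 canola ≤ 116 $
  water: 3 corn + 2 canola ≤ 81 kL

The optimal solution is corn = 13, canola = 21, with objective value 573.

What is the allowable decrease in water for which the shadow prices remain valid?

Binding constraints: land, water. The basis is B = [[3,4],[3,2]] with det -6.
Per unit decrease in water, x* moves by d = (-0.6667, 0.5).
The basis stays optimal until seed budget becomes binding; allowable decrease = 9 kL.

9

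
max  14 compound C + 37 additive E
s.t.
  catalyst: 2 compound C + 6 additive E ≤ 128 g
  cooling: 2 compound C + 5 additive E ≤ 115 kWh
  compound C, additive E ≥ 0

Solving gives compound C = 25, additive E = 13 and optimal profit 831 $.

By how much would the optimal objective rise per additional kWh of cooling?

Check each constraint at x*: catalyst 128/128 (tight); cooling 115/115 (tight).
Dual feasibility on the basic columns requires 2·y_catalyst + 2·y_cooling = 14, 6·y_catalyst + 5·y_cooling = 37.
Solving: y_catalyst = 2, y_cooling = 5.
Shadow price of cooling = 5.

5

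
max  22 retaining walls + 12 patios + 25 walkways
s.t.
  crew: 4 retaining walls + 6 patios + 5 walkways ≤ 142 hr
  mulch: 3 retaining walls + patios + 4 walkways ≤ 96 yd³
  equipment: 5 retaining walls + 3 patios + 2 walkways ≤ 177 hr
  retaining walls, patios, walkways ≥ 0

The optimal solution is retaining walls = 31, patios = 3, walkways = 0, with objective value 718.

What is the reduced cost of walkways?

Check each constraint at x*: crew 142/142 (tight); mulch 96/96 (tight); equipment 164/177 (slack 13).
By complementary slackness, y = 0 for the non-binding constraint.
From A_Bᵀ y = c: 4·y_crew + 3·y_mulch = 22; 6·y_crew + 1·y_mulch = 12.
Solving: y_crew = 1, y_mulch = 6.
Reduced cost of walkways: c₃ − yᵀa₃ = 25 − (1·5 + 6·4) = 25 − 29 = -4.

-4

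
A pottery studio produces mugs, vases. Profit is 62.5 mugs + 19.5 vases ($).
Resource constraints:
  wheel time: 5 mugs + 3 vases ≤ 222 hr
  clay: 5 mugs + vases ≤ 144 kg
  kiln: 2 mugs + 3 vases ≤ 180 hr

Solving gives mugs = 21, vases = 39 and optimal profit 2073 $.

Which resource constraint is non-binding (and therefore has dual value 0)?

kiln

wheel time: 222/222 (binding)
clay: 144/144 (binding)
kiln: 159/180 (slack 21)
By complementary slackness, a constraint with positive slack has shadow price 0 → kiln.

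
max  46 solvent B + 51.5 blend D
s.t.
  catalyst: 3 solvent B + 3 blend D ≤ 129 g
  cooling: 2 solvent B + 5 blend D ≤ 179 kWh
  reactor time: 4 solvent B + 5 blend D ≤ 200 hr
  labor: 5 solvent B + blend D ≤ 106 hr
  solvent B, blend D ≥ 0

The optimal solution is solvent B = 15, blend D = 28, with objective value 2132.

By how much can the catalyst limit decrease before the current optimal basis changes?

Binding constraints: catalyst, reactor time. The basis is B = [[3,3],[4,5]] with det 3.
Per unit decrease in catalyst, x* moves by d = (-1.6667, 1.3333).
The basis stays optimal until cooling becomes binding; allowable decrease = 2.7 g.

2.7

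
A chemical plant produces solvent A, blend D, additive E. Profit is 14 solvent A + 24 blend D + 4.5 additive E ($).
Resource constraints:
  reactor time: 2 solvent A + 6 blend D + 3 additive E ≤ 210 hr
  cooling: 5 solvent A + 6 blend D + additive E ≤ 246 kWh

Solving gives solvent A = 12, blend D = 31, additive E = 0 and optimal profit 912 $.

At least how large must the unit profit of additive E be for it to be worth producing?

8

At the optimum: reactor time uses 210 of 210 (binding); cooling uses 246 of 246 (binding).
Dual feasibility on the basic columns requires 2·y_reactor time + 5·y_cooling = 14, 6·y_reactor time + 6·y_cooling = 24.
→ y_reactor time = 2 and y_cooling = 2.
additive E enters the basis when its profit ≥ yᵀa₃ = 2·3 + 2·1 = 8.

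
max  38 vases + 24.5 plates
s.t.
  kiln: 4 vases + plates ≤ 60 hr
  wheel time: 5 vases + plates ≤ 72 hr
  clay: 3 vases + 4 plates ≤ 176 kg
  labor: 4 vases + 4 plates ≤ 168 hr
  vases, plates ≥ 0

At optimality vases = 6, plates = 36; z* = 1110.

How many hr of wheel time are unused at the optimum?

6

wheel time used = 5·6 + 1·36 = 66; slack = 72 − 66 = 6.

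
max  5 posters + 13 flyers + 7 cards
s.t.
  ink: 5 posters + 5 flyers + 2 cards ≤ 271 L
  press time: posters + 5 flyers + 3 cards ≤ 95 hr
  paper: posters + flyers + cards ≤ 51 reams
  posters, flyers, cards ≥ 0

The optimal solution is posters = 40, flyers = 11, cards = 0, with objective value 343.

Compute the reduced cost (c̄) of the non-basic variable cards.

Check each constraint at x*: ink 255/271 (slack 16); press time 95/95 (tight); paper 51/51 (tight).
By complementary slackness, y = 0 for the non-binding constraint.
From A_Bᵀ y = c: 1·y_press time + 1·y_paper = 5; 5·y_press time + 1·y_paper = 13.
Solving: y_press time = 2, y_paper = 3.
Reduced cost of cards: c₃ − yᵀa₃ = 7 − (2·3 + 3·1) = 7 − 9 = -2.

-2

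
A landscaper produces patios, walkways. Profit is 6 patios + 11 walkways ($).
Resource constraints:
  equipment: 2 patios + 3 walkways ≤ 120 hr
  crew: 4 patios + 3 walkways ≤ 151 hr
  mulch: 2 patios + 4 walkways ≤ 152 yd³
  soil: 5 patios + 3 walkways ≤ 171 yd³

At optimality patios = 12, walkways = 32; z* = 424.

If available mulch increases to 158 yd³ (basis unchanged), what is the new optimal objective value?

At the optimum: equipment uses 120 of 120 (binding); crew uses 144 of 151 (slack = 7); mulch uses 152 of 152 (binding); soil uses 156 of 171 (slack = 15).
By complementary slackness, y = 0 for the non-binding constraints.
The binding rows give the dual system: 2·y_equipment + 2·y_mulch = 6 and 3·y_equipment + 4·y_mulch = 11.
→ y_equipment = 1 and y_mulch = 2.
Δz = y_mulch·Δb = 2 × (6) = 12, so new z* = 424 + 12 = 436.

436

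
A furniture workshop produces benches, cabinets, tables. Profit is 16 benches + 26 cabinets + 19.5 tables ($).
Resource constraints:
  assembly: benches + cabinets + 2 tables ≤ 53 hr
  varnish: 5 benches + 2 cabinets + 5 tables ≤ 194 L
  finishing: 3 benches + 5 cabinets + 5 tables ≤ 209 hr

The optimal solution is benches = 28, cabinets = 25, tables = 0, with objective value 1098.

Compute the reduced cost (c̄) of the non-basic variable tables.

-7.5

Check each constraint at x*: assembly 53/53 (tight); varnish 190/194 (slack 4); finishing 209/209 (tight).
Since varnish is not tight, its dual is 0.
From A_Bᵀ y = c: 1·y_assembly + 3·y_finishing = 16; 1·y_assembly + 5·y_finishing = 26.
→ y_assembly = 1 and y_finishing = 5.
Reduced cost of tables: c₃ − yᵀa₃ = 19.5 − (1·2 + 5·5) = 19.5 − 27 = -7.5.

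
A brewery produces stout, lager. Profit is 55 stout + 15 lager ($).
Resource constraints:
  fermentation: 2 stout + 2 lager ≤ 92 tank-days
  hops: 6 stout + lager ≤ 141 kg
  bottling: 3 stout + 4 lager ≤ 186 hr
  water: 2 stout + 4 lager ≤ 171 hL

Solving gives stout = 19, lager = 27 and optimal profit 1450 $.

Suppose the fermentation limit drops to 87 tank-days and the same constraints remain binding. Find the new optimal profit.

1432.5

Check each constraint at x*: fermentation 92/92 (tight); hops 141/141 (tight); bottling 165/186 (slack 21); water 146/171 (slack 25).
Slack constraints have shadow price 0 (complementary slackness).
The binding rows give the dual system: 2·y_fermentation + 6·y_hops = 55 and 2·y_fermentation + 1·y_hops = 15.
→ y_fermentation = 3.5 and y_hops = 8.
Δz = y_fermentation·Δb = 3.5 × (-5) = -17.5, so new z* = 1450 − 17.5 = 1432.5.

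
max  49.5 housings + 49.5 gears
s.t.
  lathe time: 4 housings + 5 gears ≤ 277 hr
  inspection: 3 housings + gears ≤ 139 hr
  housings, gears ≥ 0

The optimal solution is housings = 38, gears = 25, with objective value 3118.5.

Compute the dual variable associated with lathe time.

Check each constraint at x*: lathe time 277/277 (tight); inspection 139/139 (tight).
The binding rows give the dual system: 4·y_lathe time + 3·y_inspection = 49.5 and 5·y_lathe time + 1·y_inspection = 49.5.
→ y_lathe time = 9 and y_inspection = 4.5.
Shadow price of lathe time = 9.

9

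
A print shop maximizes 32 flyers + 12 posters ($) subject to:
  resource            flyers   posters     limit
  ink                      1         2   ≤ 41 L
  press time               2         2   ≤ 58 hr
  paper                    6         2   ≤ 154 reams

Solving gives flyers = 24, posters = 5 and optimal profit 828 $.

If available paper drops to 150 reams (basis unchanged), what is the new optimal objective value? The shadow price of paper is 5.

808

Δb = -4, so new z* = 828 + (5)·(-4) = 828 − 20 = 808.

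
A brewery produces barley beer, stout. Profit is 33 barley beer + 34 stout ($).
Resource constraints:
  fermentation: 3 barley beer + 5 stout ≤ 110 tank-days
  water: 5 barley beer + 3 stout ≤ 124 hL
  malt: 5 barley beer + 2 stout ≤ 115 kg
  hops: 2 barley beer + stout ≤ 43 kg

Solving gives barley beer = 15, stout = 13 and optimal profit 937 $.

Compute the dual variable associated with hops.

9

At the optimum: fermentation uses 110 of 110 (binding); water uses 114 of 124 (slack = 10); malt uses 101 of 115 (slack = 14); hops uses 43 of 43 (binding).
By complementary slackness, y = 0 for the non-binding constraints.
Dual feasibility on the basic columns requires 3·y_fermentation + 2·y_hops = 33, 5·y_fermentation + 1·y_hops = 34.
Solving: y_fermentation = 5, y_hops = 9.
Shadow price of hops = 9.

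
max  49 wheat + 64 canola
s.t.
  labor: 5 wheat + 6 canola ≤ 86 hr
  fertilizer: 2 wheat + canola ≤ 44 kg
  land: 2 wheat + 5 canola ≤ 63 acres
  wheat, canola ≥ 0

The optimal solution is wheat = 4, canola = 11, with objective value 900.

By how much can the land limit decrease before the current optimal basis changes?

Binding constraints: labor, land. The basis is B = [[5,6],[2,5]] with det 13.
Per unit decrease in land, x* moves by d = (0.4615, -0.3846).
The basis stays optimal until canola reaches 0; allowable decrease = 28.6 acres.

28.6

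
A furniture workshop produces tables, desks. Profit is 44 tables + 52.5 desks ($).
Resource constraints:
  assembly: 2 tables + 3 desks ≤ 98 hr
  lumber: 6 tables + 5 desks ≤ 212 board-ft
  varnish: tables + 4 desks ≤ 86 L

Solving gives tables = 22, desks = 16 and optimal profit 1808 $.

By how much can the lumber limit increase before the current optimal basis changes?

22.8

Binding constraints: lumber, varnish. The basis is B = [[6,5],[1,4]] with det 19.
Per unit increase in lumber, x* moves by d = (0.2105, -0.0526).
The basis stays optimal until assembly becomes binding; allowable increase = 22.8 board-ft.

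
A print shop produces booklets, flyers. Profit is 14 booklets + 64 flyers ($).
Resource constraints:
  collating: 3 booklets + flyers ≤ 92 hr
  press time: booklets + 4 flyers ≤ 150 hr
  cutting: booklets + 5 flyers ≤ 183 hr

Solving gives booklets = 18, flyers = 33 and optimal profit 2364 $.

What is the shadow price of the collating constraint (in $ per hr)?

At the optimum: collating uses 87 of 92 (slack = 5); press time uses 150 of 150 (binding); cutting uses 183 of 183 (binding).
Since collating is not tight, its dual is 0.
From A_Bᵀ y = c: 1·y_press time + 1·y_cutting = 14; 4·y_press time + 5·y_cutting = 64.
→ y_press time = 6 and y_cutting = 8.
Shadow price of collating = 0.

0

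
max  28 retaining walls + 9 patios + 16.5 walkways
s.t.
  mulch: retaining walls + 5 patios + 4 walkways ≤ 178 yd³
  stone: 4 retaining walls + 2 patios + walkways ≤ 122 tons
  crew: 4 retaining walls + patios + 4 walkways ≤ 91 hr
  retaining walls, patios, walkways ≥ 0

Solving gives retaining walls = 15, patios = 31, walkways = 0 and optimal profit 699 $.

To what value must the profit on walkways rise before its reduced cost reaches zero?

At the optimum: mulch uses 170 of 178 (slack = 8); stone uses 122 of 122 (binding); crew uses 91 of 91 (binding).
Since mulch is not tight, its dual is 0.
Dual feasibility on the basic columns requires 4·y_stone + 4·y_crew = 28, 2·y_stone + 1·y_crew = 9.
→ y_stone = 2 and y_crew = 5.
walkways enters the basis when its profit ≥ yᵀa₃ = 2·1 + 5·4 = 22.

22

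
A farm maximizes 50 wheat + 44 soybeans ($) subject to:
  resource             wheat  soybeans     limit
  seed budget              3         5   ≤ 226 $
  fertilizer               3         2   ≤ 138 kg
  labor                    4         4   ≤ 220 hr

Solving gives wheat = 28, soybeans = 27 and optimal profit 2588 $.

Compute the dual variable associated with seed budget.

At the optimum: seed budget uses 219 of 226 (slack = 7); fertilizer uses 138 of 138 (binding); labor uses 220 of 220 (binding).
Since seed budget is not tight, its dual is 0.
The binding rows give the dual system: 3·y_fertilizer + 4·y_labor = 50 and 2·y_fertilizer + 4·y_labor = 44.
Solving: y_fertilizer = 6, y_labor = 8.
Shadow price of seed budget = 0.

0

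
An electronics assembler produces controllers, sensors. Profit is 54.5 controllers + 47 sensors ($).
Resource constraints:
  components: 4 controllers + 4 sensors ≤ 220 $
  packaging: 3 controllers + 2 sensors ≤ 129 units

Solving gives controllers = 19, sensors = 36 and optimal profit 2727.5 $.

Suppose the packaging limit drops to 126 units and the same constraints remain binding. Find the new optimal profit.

2705

Check each constraint at x*: components 220/220 (tight); packaging 129/129 (tight).
From A_Bᵀ y = c: 4·y_components + 3·y_packaging = 54.5; 4·y_components + 2·y_packaging = 47.
This yields shadow prices y_components = 8, y_packaging = 7.5.
Δz = y_packaging·Δb = 7.5 × (-3) = -22.5, so new z* = 2727.5 − 22.5 = 2705.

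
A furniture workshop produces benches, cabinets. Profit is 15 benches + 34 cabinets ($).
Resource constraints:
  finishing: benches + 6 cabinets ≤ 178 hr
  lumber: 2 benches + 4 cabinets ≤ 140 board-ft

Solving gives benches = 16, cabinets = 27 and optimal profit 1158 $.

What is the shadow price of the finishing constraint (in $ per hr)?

Both finishing and lumber are binding at x*.
The binding rows give the dual system: 1·y_finishing + 2·y_lumber = 15 and 6·y_finishing + 4·y_lumber = 34.
This yields shadow prices y_finishing = 1, y_lumber = 7.
Shadow price of finishing = 1.

1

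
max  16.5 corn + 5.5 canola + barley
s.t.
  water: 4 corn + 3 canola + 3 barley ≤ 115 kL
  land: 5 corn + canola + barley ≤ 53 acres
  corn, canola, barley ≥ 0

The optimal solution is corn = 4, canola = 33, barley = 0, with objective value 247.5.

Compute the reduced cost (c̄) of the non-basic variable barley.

At the optimum: water uses 115 of 115 (binding); land uses 53 of 53 (binding).
Dual feasibility on the basic columns requires 4·y_water + 5·y_land = 16.5, 3·y_water + 1·y_land = 5.5.
→ y_water = 1 and y_land = 2.5.
Reduced cost of barley: c₃ − yᵀa₃ = 1 − (1·3 + 2.5·1) = 1 − 5.5 = -4.5.

-4.5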